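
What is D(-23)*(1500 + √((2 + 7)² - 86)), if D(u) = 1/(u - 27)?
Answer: -30 - I*√5/50 ≈ -30.0 - 0.044721*I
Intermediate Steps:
D(u) = 1/(-27 + u)
D(-23)*(1500 + √((2 + 7)² - 86)) = (1500 + √((2 + 7)² - 86))/(-27 - 23) = (1500 + √(9² - 86))/(-50) = -(1500 + √(81 - 86))/50 = -(1500 + √(-5))/50 = -(1500 + I*√5)/50 = -30 - I*√5/50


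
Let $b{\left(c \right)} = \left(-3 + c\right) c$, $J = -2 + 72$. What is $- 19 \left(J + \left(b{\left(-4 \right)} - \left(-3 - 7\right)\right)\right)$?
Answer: $-2052$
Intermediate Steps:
$J = 70$
$b{\left(c \right)} = c \left(-3 + c\right)$
$- 19 \left(J + \left(b{\left(-4 \right)} - \left(-3 - 7\right)\right)\right) = - 19 \left(70 - \left(-10 + 4 \left(-3 - 4\right)\right)\right) = - 19 \left(70 - -38\right) = - 19 \left(70 + \left(28 + 10\right)\right) = - 19 \left(70 + 38\right) = \left(-19\right) 108 = -2052$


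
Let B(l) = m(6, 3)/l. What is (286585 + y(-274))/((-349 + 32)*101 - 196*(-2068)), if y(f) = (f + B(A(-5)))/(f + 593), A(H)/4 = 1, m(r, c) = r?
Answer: 60946895/79390806 ≈ 0.76768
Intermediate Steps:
A(H) = 4 (A(H) = 4*1 = 4)
B(l) = 6/l
y(f) = (3/2 + f)/(593 + f) (y(f) = (f + 6/4)/(f + 593) = (f + 6*(1/4))/(593 + f) = (f + 3/2)/(593 + f) = (3/2 + f)/(593 + f))
(286585 + y(-274))/((-349 + 32)*101 - 196*(-2068)) = (286585 + (3/2 - 274)/(593 - 274))/((-349 + 32)*101 - 196*(-2068)) = (286585 - 545/2/319)/(-317*101 + 405328) = (286585 + (1/319)*(-545/2))/(-32017 + 405328) = (286585 - 545/638)/373311 = (182840685/638)*(1/373311) = 60946895/79390806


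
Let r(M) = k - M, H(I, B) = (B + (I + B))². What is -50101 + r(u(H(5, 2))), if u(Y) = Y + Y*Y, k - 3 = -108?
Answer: -56848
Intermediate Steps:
k = -105 (k = 3 - 108 = -105)
H(I, B) = (I + 2*B)² (H(I, B) = (B + (B + I))² = (I + 2*B)²)
u(Y) = Y + Y²
r(M) = -105 - M
-50101 + r(u(H(5, 2))) = -50101 + (-105 - (5 + 2*2)²*(1 + (5 + 2*2)²)) = -50101 + (-105 - (5 + 4)²*(1 + (5 + 4)²)) = -50101 + (-105 - 9²*(1 + 9²)) = -50101 + (-105 - 81*(1 + 81)) = -50101 + (-105 - 81*82) = -50101 + (-105 - 1*6642) = -50101 + (-105 - 6642) = -50101 - 6747 = -56848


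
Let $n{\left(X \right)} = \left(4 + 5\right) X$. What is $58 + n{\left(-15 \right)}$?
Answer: $-77$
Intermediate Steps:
$n{\left(X \right)} = 9 X$
$58 + n{\left(-15 \right)} = 58 + 9 \left(-15\right) = 58 - 135 = -77$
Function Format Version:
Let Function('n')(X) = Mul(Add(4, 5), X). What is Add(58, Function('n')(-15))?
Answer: -77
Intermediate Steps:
Function('n')(X) = Mul(9, X)
Add(58, Function('n')(-15)) = Add(58, Mul(9, -15)) = Add(58, -135) = -77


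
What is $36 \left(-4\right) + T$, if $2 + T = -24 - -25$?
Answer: $-145$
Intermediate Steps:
$T = -1$ ($T = -2 - -1 = -2 + \left(-24 + 25\right) = -2 + 1 = -1$)
$36 \left(-4\right) + T = 36 \left(-4\right) - 1 = -144 - 1 = -145$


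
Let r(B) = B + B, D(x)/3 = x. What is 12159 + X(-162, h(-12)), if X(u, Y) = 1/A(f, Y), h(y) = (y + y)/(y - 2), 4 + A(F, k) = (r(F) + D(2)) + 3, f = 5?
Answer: 182386/15 ≈ 12159.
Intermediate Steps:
D(x) = 3*x
r(B) = 2*B
A(F, k) = 5 + 2*F (A(F, k) = -4 + ((2*F + 3*2) + 3) = -4 + ((2*F + 6) + 3) = -4 + ((6 + 2*F) + 3) = -4 + (9 + 2*F) = 5 + 2*F)
h(y) = 2*y/(-2 + y) (h(y) = (2*y)/(-2 + y) = 2*y/(-2 + y))
X(u, Y) = 1/15 (X(u, Y) = 1/(5 + 2*5) = 1/(5 + 10) = 1/15)
12159 + X(-162, h(-12)) = 12159 + 1/15 = 182386/15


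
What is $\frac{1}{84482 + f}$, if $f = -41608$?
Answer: $\frac{1}{42874} \approx 2.3324 \cdot 10^{-5}$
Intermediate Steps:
$\frac{1}{84482 + f} = \frac{1}{84482 - 41608} = \frac{1}{42874}$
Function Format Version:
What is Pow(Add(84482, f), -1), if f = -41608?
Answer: Rational(1, 42874) ≈ 2.3324e-5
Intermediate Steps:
Pow(Add(84482, f), -1) = Pow(Add(84482, -41608), -1) = Pow(42874, -1) = Rational(1, 42874)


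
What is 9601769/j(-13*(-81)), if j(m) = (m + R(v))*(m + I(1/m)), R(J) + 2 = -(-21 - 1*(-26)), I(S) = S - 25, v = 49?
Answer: 10110662757/1132279310 ≈ 8.9295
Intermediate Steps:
I(S) = -25 + S
R(J) = -7 (R(J) = -2 - (-21 - 1*(-26)) = -2 - (-21 + 26) = -2 - 1*5 = -2 - 5 = -7)
j(m) = (-7 + m)*(-25 + m + 1/m) (j(m) = (m - 7)*(m + (-25 + 1/m)) = (-7 + m)*(-25 + m + 1/m))
9601769/j(-13*(-81)) = 9601769/(176 + (-13*(-81))**2 - (-416)*(-81) - 7/((-13*(-81)))) = 9601769/(176 + 1053**2 - 32*1053 - 7/1053) = 9601769/(176 + 1108809 - 33696 - 7*1/1053) = 9601769/(176 + 1108809 - 33696 - 7/1053) = 9601769/(1132279310/1053) = 9601769*(1053/1132279310) = 10110662757/1132279310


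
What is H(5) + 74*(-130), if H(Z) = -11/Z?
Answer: -48111/5 ≈ -9622.2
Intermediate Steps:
H(5) + 74*(-130) = -11/5 + 74*(-130) = -11*⅕ - 9620 = -11/5 - 9620 = -48111/5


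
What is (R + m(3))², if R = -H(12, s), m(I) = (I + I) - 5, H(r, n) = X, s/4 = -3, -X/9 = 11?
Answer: 10000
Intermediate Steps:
X = -99 (X = -9*11 = -99)
s = -12 (s = 4*(-3) = -12)
H(r, n) = -99
m(I) = -5 + 2*I (m(I) = 2*I - 5 = -5 + 2*I)
R = 99 (R = -1*(-99) = 99)
(R + m(3))² = (99 + (-5 + 2*3))² = (99 + (-5 + 6))² = (99 + 1)² = 100² = 10000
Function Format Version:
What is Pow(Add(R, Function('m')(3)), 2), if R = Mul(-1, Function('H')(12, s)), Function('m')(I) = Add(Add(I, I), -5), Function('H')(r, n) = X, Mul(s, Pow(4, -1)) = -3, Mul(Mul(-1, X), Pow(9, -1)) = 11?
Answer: 10000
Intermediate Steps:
X = -99 (X = Mul(-9, 11) = -99)
s = -12 (s = Mul(4, -3) = -12)
Function('H')(r, n) = -99
Function('m')(I) = Add(-5, Mul(2, I)) (Function('m')(I) = Add(Mul(2, I), -5) = Add(-5, Mul(2, I)))
R = 99 (R = Mul(-1, -99) = 99)
Pow(Add(R, Function('m')(3)), 2) = Pow(Add(99, Add(-5, Mul(2, 3))), 2) = Pow(Add(99, Add(-5, 6)), 2) = Pow(Add(99, 1), 2) = Pow(100, 2) = 10000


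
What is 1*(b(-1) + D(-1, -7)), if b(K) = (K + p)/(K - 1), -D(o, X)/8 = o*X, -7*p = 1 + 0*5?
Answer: -388/7 ≈ -55.429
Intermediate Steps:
p = -1/7 (p = -(1 + 0*5)/7 = -(1 + 0)/7 = -1/7*1 = -1/7 ≈ -0.14286)
D(o, X) = -8*X*o (D(o, X) = -8*o*X = -8*X*o)
b(K) = (-1/7 + K)/(-1 + K) (b(K) = (K - 1/7)/(K - 1) = (-1/7 + K)/(-1 + K))
1*(b(-1) + D(-1, -7)) = 1*((-1/7 - 1)/(-1 - 1) - 8*(-7)*(-1)) = 1*(-8/7/(-2) - 56) = 1*(-1/2*(-8/7) - 56) = 1*(4/7 - 56) = 1*(-388/7) = -388/7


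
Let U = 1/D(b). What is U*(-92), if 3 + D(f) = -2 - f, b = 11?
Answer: 23/4 ≈ 5.7500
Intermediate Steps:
D(f) = -5 - f (D(f) = -3 + (-2 - f) = -5 - f)
U = -1/16 (U = 1/(-5 - 1*11) = 1/(-5 - 11) = 1/(-16) = -1/16 ≈ -0.062500)
U*(-92) = -1/16*(-92) = 23/4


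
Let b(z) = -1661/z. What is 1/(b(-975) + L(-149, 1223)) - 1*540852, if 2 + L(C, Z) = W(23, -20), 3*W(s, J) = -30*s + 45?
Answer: -113532407703/209914 ≈ -5.4085e+5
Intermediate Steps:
W(s, J) = 15 - 10*s (W(s, J) = (-30*s + 45)/3 = (45 - 30*s)/3 = 15 - 10*s)
L(C, Z) = -217 (L(C, Z) = -2 + (15 - 10*23) = -2 + (15 - 230) = -2 - 215 = -217)
1/(b(-975) + L(-149, 1223)) - 1*540852 = 1/(-1661/(-975) - 217) - 1*540852 = 1/(-1661*(-1/975) - 217) - 540852 = 1/(1661/975 - 217) - 540852 = 1/(-209914/975) - 540852 = -975/209914 - 540852 = -113532407703/209914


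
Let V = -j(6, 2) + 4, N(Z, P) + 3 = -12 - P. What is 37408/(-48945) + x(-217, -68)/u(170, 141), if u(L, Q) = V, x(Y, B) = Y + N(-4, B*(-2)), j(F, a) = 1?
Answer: -2013776/16315 ≈ -123.43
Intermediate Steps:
N(Z, P) = -15 - P (N(Z, P) = -3 + (-12 - P) = -15 - P)
x(Y, B) = -15 + Y + 2*B (x(Y, B) = Y + (-15 - B*(-2)) = Y + (-15 - (-2)*B) = Y + (-15 + 2*B) = -15 + Y + 2*B)
V = 3 (V = -1*1 + 4 = -1 + 4 = 3)
u(L, Q) = 3
37408/(-48945) + x(-217, -68)/u(170, 141) = 37408/(-48945) + (-15 - 217 + 2*(-68))/3 = 37408*(-1/48945) + (-15 - 217 - 136)*(1/3) = -37408/48945 - 368*1/3 = -37408/48945 - 368/3 = -2013776/16315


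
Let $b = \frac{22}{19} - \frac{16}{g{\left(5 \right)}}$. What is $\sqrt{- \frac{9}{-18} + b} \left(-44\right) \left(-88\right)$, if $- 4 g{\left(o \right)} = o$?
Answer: $\frac{1936 \sqrt{521930}}{95} \approx 14723.0$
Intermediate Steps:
$g{\left(o \right)} = - \frac{o}{4}$
$b = \frac{1326}{95}$ ($b = \frac{22}{19} - \frac{16}{\left(- \frac{1}{4}\right) 5} = 22 \cdot \frac{1}{19} - \frac{16}{- \frac{5}{4}} = \frac{22}{19} - - \frac{64}{5} = \frac{22}{19} + \frac{64}{5} = \frac{1326}{95} \approx 13.958$)
$\sqrt{- \frac{9}{-18} + b} \left(-44\right) \left(-88\right) = \sqrt{- \frac{9}{-18} + \frac{1326}{95}} \left(-44\right) \left(-88\right) = \sqrt{\left(-9\right) \left(- \frac{1}{18}\right) + \frac{1326}{95}} \left(-44\right) \left(-88\right) = \sqrt{\frac{1}{2} + \frac{1326}{95}} \left(-44\right) \left(-88\right) = \sqrt{\frac{2747}{190}} \left(-44\right) \left(-88\right) = \frac{\sqrt{521930}}{190} \left(-44\right) \left(-88\right) = - \frac{22 \sqrt{521930}}{95} \left(-88\right) = \frac{1936 \sqrt{521930}}{95}$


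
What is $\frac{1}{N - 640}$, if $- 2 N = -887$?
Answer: $- \frac{2}{393} \approx -0.0050891$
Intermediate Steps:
$N = \frac{887}{2}$ ($N = \left(- \frac{1}{2}\right) \left(-887\right) = \frac{887}{2} \approx 443.5$)
$\frac{1}{N - 640} = \frac{1}{\frac{887}{2} - 640} = \frac{1}{- \frac{393}{2}} = - \frac{2}{393}$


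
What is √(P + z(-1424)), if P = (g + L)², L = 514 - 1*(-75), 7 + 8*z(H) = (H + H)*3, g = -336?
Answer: √1007042/4 ≈ 250.88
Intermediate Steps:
z(H) = -7/8 + 3*H/4 (z(H) = -7/8 + ((H + H)*3)/8 = -7/8 + ((2*H)*3)/8 = -7/8 + (6*H)/8 = -7/8 + 3*H/4)
L = 589 (L = 514 + 75 = 589)
P = 64009 (P = (-336 + 589)² = 253² = 64009)
√(P + z(-1424)) = √(64009 + (-7/8 + (¾)*(-1424))) = √(64009 + (-7/8 - 1068)) = √(64009 - 8551/8) = √(503521/8) = √1007042/4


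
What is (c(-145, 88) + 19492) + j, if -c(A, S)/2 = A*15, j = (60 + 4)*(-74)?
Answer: 19106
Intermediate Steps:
j = -4736 (j = 64*(-74) = -4736)
c(A, S) = -30*A (c(A, S) = -2*A*15 = -30*A)
(c(-145, 88) + 19492) + j = (-30*(-145) + 19492) - 4736 = (4350 + 19492) - 4736 = 23842 - 4736 = 19106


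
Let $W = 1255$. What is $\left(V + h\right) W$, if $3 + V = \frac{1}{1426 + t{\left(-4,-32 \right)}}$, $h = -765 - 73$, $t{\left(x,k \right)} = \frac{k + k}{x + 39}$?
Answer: $- \frac{52610166005}{49846} \approx -1.0555 \cdot 10^{6}$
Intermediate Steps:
$t{\left(x,k \right)} = \frac{2 k}{39 + x}$
$h = -838$
$V = - \frac{149503}{49846}$ ($V = -3 + \frac{1}{1426 + 2 \left(-32\right) \frac{1}{39 - 4}} = -3 + \frac{1}{1426 + 2 \left(-32\right) \frac{1}{35}} = -3 + \frac{1}{1426 - \frac{64}{35}} = -3 + \frac{1}{\frac{49846}{35}} = -3 + \frac{35}{49846} = - \frac{149503}{49846} \approx -2.9993$)
$\left(V + h\right) W = \left(- \frac{149503}{49846} - 838\right) 1255 = \left(- \frac{41920451}{49846}\right) 1255 = - \frac{52610166005}{49846}$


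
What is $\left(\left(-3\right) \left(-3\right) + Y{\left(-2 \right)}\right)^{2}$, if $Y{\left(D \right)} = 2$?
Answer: $121$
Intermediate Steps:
$\left(\left(-3\right) \left(-3\right) + Y{\left(-2 \right)}\right)^{2} = \left(\left(-3\right) \left(-3\right) + 2\right)^{2} = \left(9 + 2\right)^{2} = 11^{2} = 121$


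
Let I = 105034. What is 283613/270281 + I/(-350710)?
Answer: 3230782758/4308647705 ≈ 0.74984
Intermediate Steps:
283613/270281 + I/(-350710) = 283613/270281 + 105034/(-350710) = 283613*(1/270281) + 105034*(-1/350710) = 25783/24571 - 52517/175355 = 3230782758/4308647705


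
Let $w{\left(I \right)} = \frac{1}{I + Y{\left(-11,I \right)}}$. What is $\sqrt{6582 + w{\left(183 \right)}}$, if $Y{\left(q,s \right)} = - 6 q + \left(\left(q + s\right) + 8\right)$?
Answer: $\frac{\sqrt{1211358291}}{429} \approx 81.13$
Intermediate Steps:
$Y{\left(q,s \right)} = 8 + s - 5 q$ ($Y{\left(q,s \right)} = - 6 q + \left(8 + q + s\right) = 8 + s - 5 q$)
$w{\left(I \right)} = \frac{1}{63 + 2 I}$ ($w{\left(I \right)} = \frac{1}{I + \left(8 + I - -55\right)} = \frac{1}{I + \left(8 + I + 55\right)} = \frac{1}{I + \left(63 + I\right)} = \frac{1}{63 + 2 I}$)
$\sqrt{6582 + w{\left(183 \right)}} = \sqrt{6582 + \frac{1}{63 + 2 \cdot 183}} = \sqrt{6582 + \frac{1}{63 + 366}} = \sqrt{6582 + \frac{1}{429}} = \sqrt{\frac{2823679}{429}} = \frac{\sqrt{1211358291}}{429}$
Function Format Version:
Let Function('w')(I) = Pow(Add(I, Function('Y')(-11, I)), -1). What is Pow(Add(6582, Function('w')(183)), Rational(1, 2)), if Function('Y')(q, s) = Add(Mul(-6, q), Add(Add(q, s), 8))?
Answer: Mul(Rational(1, 429), Pow(1211358291, Rational(1, 2))) ≈ 81.130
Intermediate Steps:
Function('Y')(q, s) = Add(8, s, Mul(-5, q)) (Function('Y')(q, s) = Add(Mul(-6, q), Add(8, q, s)) = Add(8, s, Mul(-5, q)))
Function('w')(I) = Pow(Add(63, Mul(2, I)), -1) (Function('w')(I) = Pow(Add(I, Add(8, I, Mul(-5, -11))), -1) = Pow(Add(I, Add(8, I, 55)), -1) = Pow(Add(I, Add(63, I)), -1) = Pow(Add(63, Mul(2, I)), -1))
Pow(Add(6582, Function('w')(183)), Rational(1, 2)) = Pow(Add(6582, Pow(Add(63, Mul(2, 183)), -1)), Rational(1, 2)) = Pow(Add(6582, Pow(Add(63, 366), -1)), Rational(1, 2)) = Pow(Add(6582, Pow(429, -1)), Rational(1, 2)) = Pow(Add(6582, Rational(1, 429)), Rational(1, 2)) = Pow(Rational(2823679, 429), Rational(1, 2)) = Mul(Rational(1, 429), Pow(1211358291, Rational(1, 2)))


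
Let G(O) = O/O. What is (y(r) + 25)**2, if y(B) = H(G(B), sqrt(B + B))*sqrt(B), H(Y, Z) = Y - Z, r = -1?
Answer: (25 + I + sqrt(2))**2 ≈ 696.71 + 52.828*I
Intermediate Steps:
G(O) = 1
y(B) = sqrt(B)*(1 - sqrt(2)*sqrt(B)) (y(B) = (1 - sqrt(B + B))*sqrt(B) = (1 - sqrt(2*B))*sqrt(B) = (1 - sqrt(2)*sqrt(B))*sqrt(B) = sqrt(B)*(1 - sqrt(2)*sqrt(B)))
(y(r) + 25)**2 = ((sqrt(-1) - 1*(-1)*sqrt(2)) + 25)**2 = ((I + sqrt(2)) + 25)**2 = (25 + I + sqrt(2))**2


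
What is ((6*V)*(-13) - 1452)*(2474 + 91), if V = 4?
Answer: -4524660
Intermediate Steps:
((6*V)*(-13) - 1452)*(2474 + 91) = ((6*4)*(-13) - 1452)*(2474 + 91) = (24*(-13) - 1452)*2565 = (-312 - 1452)*2565 = -1764*2565 = -4524660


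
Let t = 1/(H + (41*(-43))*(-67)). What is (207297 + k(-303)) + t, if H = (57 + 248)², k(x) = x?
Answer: 43705955125/211146 ≈ 2.0699e+5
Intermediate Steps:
H = 93025 (H = 305² = 93025)
t = 1/211146 (t = 1/(93025 + (41*(-43))*(-67)) = 1/(93025 - 1763*(-67)) = 1/(93025 + 118121) = 1/211146 ≈ 4.7361e-6)
(207297 + k(-303)) + t = (207297 - 303) + 1/211146 = 206994 + 1/211146 = 43705955125/211146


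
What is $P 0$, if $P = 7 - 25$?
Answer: $0$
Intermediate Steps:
$P = -18$
$P 0 = \left(-18\right) 0 = 0$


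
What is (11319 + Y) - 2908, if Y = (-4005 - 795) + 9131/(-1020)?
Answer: 3674089/1020 ≈ 3602.0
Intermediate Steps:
Y = -4905131/1020 (Y = -4800 + 9131*(-1/1020) = -4800 - 9131/1020 = -4905131/1020 ≈ -4809.0)
(11319 + Y) - 2908 = (11319 - 4905131/1020) - 2908 = 6640249/1020 - 2908 = 3674089/1020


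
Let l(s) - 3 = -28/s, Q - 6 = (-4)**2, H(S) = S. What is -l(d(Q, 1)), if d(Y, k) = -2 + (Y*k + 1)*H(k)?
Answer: -5/3 ≈ -1.6667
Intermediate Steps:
Q = 22 (Q = 6 + (-4)**2 = 6 + 16 = 22)
d(Y, k) = -2 + k*(1 + Y*k) (d(Y, k) = -2 + (Y*k + 1)*k = -2 + (1 + Y*k)*k = -2 + k*(1 + Y*k))
l(s) = 3 - 28/s
-l(d(Q, 1)) = -(3 - 28/(-2 + 1 + 22*1**2)) = -(3 - 28/(-2 + 1 + 22*1)) = -(3 - 28/(-2 + 1 + 22)) = -(3 - 28/21) = -(3 - 28*1/21) = -(3 - 4/3) = -1*5/3 = -5/3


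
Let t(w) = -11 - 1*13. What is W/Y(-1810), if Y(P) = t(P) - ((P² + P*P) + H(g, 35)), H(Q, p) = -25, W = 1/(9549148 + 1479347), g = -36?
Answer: -1/72260893910505 ≈ -1.3839e-14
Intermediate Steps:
W = 1/11028495 ≈ 9.0674e-8
t(w) = -24 (t(w) = -11 - 13 = -24)
Y(P) = 1 - 2*P² (Y(P) = -24 - ((P² + P*P) - 25) = -24 - ((P² + P²) - 25) = -24 - (2*P² - 25) = -24 - (-25 + 2*P²) = -24 + (25 - 2*P²) = 1 - 2*P²)
W/Y(-1810) = 1/(11028495*(1 - 2*(-1810)²)) = 1/(11028495*(1 - 2*3276100)) = 1/(11028495*(1 - 6552200)) = (1/11028495)/(-6552199) = (1/11028495)*(-1/6552199) = -1/72260893910505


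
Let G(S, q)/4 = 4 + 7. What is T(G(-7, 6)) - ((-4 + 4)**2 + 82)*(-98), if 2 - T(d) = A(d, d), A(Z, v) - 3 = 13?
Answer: 8022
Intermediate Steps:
G(S, q) = 44 (G(S, q) = 4*(4 + 7) = 4*11 = 44)
A(Z, v) = 16 (A(Z, v) = 3 + 13 = 16)
T(d) = -14 (T(d) = 2 - 1*16 = 2 - 16 = -14)
T(G(-7, 6)) - ((-4 + 4)**2 + 82)*(-98) = -14 - ((-4 + 4)**2 + 82)*(-98) = -14 - (0**2 + 82)*(-98) = -14 - (0 + 82)*(-98) = -14 - 82*(-98) = -14 - 1*(-8036) = -14 + 8036 = 8022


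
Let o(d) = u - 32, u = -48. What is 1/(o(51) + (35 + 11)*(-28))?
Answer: -1/1368 ≈ -0.00073099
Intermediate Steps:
o(d) = -80 (o(d) = -48 - 32 = -80)
1/(o(51) + (35 + 11)*(-28)) = 1/(-80 + (35 + 11)*(-28)) = 1/(-80 + 46*(-28)) = 1/(-80 - 1288) = 1/(-1368) = -1/1368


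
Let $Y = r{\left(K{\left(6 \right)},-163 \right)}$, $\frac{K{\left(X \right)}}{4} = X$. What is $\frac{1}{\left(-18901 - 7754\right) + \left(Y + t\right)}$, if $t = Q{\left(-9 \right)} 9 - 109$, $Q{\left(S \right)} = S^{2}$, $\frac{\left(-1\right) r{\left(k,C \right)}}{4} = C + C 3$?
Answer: $- \frac{1}{23427} \approx -4.2686 \cdot 10^{-5}$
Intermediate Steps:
$K{\left(X \right)} = 4 X$
$r{\left(k,C \right)} = - 16 C$ ($r{\left(k,C \right)} = - 4 \left(C + C 3\right) = - 4 \left(C + 3 C\right) = - 4 \cdot 4 C = - 16 C$)
$Y = 2608$ ($Y = \left(-16\right) \left(-163\right) = 2608$)
$t = 620$ ($t = \left(-9\right)^{2} \cdot 9 - 109 = 81 \cdot 9 - 109 = 729 - 109 = 620$)
$\frac{1}{\left(-18901 - 7754\right) + \left(Y + t\right)} = \frac{1}{\left(-18901 - 7754\right) + \left(2608 + 620\right)} = \frac{1}{-26655 + 3228} = \frac{1}{-23427} = - \frac{1}{23427}$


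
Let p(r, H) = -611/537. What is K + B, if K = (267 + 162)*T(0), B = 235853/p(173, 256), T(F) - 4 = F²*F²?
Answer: -125604585/611 ≈ -2.0557e+5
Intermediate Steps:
p(r, H) = -611/537 (p(r, H) = -611*1/537 = -611/537)
T(F) = 4 + F⁴ (T(F) = 4 + F²*F² = 4 + F⁴)
B = -126653061/611 (B = 235853/(-611/537) = 235853*(-537/611) = -126653061/611 ≈ -2.0729e+5)
K = 1716 (K = (267 + 162)*(4 + 0⁴) = 429*(4 + 0) = 429*4 = 1716)
K + B = 1716 - 126653061/611 = -125604585/611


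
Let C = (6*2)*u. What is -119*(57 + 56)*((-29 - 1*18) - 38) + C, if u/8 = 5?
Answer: 1143475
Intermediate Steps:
u = 40 (u = 8*5 = 40)
C = 480 (C = (6*2)*40 = 12*40 = 480)
-119*(57 + 56)*((-29 - 1*18) - 38) + C = -119*(57 + 56)*((-29 - 1*18) - 38) + 480 = -13447*((-29 - 18) - 38) + 480 = -13447*(-47 - 38) + 480 = -13447*(-85) + 480 = -119*(-9605) + 480 = 1142995 + 480 = 1143475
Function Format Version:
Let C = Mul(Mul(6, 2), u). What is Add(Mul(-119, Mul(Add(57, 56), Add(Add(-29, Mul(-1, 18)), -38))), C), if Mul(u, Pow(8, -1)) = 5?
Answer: 1143475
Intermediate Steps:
u = 40 (u = Mul(8, 5) = 40)
C = 480 (C = Mul(Mul(6, 2), 40) = Mul(12, 40) = 480)
Add(Mul(-119, Mul(Add(57, 56), Add(Add(-29, Mul(-1, 18)), -38))), C) = Add(Mul(-119, Mul(Add(57, 56), Add(Add(-29, Mul(-1, 18)), -38))), 480) = Add(Mul(-119, Mul(113, Add(Add(-29, -18), -38))), 480) = Add(Mul(-119, Mul(113, Add(-47, -38))), 480) = Add(Mul(-119, Mul(113, -85)), 480) = Add(Mul(-119, -9605), 480) = Add(1142995, 480) = 1143475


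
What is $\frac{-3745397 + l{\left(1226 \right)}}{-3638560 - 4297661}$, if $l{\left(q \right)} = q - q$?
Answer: $\frac{3745397}{7936221} \approx 0.47194$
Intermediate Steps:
$l{\left(q \right)} = 0$
$\frac{-3745397 + l{\left(1226 \right)}}{-3638560 - 4297661} = \frac{-3745397 + 0}{-3638560 - 4297661} = - \frac{3745397}{-7936221} = \left(-3745397\right) \left(- \frac{1}{7936221}\right) = \frac{3745397}{7936221}$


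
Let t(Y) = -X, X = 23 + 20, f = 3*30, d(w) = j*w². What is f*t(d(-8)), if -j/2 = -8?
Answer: -3870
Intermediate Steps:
j = 16 (j = -2*(-8) = 16)
d(w) = 16*w²
f = 90
X = 43
t(Y) = -43 (t(Y) = -1*43 = -43)
f*t(d(-8)) = 90*(-43) = -3870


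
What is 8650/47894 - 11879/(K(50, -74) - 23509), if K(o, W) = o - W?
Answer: 385606538/560000595 ≈ 0.68858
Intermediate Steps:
8650/47894 - 11879/(K(50, -74) - 23509) = 8650/47894 - 11879/((50 - 1*(-74)) - 23509) = 8650*(1/47894) - 11879/((50 + 74) - 23509) = 4325/23947 - 11879/(124 - 23509) = 4325/23947 - 11879/(-23385) = 4325/23947 - 11879*(-1/23385) = 4325/23947 + 11879/23385 = 385606538/560000595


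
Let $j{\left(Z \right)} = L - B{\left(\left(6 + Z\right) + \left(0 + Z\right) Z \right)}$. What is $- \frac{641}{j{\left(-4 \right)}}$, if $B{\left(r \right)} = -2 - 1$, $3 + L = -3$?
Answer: $\frac{641}{3} \approx 213.67$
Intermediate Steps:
$L = -6$ ($L = -3 - 3 = -6$)
$B{\left(r \right)} = -3$ ($B{\left(r \right)} = -2 - 1 = -3$)
$j{\left(Z \right)} = -3$ ($j{\left(Z \right)} = -6 - -3 = -6 + 3 = -3$)
$- \frac{641}{j{\left(-4 \right)}} = - \frac{641}{-3} = \left(-641\right) \left(- \frac{1}{3}\right) = \frac{641}{3}$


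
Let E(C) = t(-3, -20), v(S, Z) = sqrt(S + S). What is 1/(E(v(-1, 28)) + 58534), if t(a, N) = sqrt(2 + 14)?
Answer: 1/58538 ≈ 1.7083e-5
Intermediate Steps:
v(S, Z) = sqrt(2)*sqrt(S) (v(S, Z) = sqrt(2*S) = sqrt(2)*sqrt(S))
t(a, N) = 4 (t(a, N) = sqrt(16) = 4)
E(C) = 4
1/(E(v(-1, 28)) + 58534) = 1/(4 + 58534) = 1/58538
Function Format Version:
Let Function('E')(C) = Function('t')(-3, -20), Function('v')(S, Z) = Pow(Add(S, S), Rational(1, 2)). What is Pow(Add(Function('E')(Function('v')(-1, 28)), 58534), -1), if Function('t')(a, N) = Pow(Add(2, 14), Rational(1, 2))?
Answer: Rational(1, 58538) ≈ 1.7083e-5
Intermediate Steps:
Function('v')(S, Z) = Mul(Pow(2, Rational(1, 2)), Pow(S, Rational(1, 2))) (Function('v')(S, Z) = Pow(Mul(2, S), Rational(1, 2)) = Mul(Pow(2, Rational(1, 2)), Pow(S, Rational(1, 2))))
Function('t')(a, N) = 4 (Function('t')(a, N) = Pow(16, Rational(1, 2)) = 4)
Function('E')(C) = 4
Pow(Add(Function('E')(Function('v')(-1, 28)), 58534), -1) = Pow(Add(4, 58534), -1) = Pow(58538, -1) = Rational(1, 58538)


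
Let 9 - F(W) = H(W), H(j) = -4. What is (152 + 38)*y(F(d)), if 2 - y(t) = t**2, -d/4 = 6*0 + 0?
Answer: -31730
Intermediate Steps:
d = 0 (d = -4*(6*0 + 0) = -4*(0 + 0) = -4*0 = 0)
F(W) = 13 (F(W) = 9 - 1*(-4) = 9 + 4 = 13)
y(t) = 2 - t**2
(152 + 38)*y(F(d)) = (152 + 38)*(2 - 1*13**2) = 190*(2 - 1*169) = 190*(2 - 169) = 190*(-167) = -31730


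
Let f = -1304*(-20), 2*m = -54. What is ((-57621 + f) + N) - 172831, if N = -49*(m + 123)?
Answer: -209076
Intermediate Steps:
m = -27 (m = (½)*(-54) = -27)
N = -4704 (N = -49*(-27 + 123) = -49*96 = -4704)
f = 26080
((-57621 + f) + N) - 172831 = ((-57621 + 26080) - 4704) - 172831 = (-31541 - 4704) - 172831 = -36245 - 172831 = -209076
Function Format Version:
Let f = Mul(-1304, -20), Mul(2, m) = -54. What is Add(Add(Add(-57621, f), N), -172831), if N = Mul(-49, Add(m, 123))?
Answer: -209076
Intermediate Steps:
m = -27 (m = Mul(Rational(1, 2), -54) = -27)
N = -4704 (N = Mul(-49, Add(-27, 123)) = Mul(-49, 96) = -4704)
f = 26080
Add(Add(Add(-57621, f), N), -172831) = Add(Add(Add(-57621, 26080), -4704), -172831) = Add(Add(-31541, -4704), -172831) = Add(-36245, -172831) = -209076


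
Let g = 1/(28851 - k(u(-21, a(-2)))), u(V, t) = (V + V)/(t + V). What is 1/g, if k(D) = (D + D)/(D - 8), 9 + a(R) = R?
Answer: 3087099/107 ≈ 28851.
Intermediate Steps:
a(R) = -9 + R
u(V, t) = 2*V/(V + t) (u(V, t) = (2*V)/(V + t) = 2*V/(V + t))
k(D) = 2*D/(-8 + D) (k(D) = (2*D)/(-8 + D) = 2*D/(-8 + D))
g = 107/3087099 (g = 1/(28851 - 2*2*(-21)/(-21 + (-9 - 2))/(-8 + 2*(-21)/(-21 + (-9 - 2)))) = 1/(28851 - 2*2*(-21)/(-21 - 11)/(-8 + 2*(-21)/(-21 - 11))) = 1/(28851 - 2*2*(-21)/(-32)/(-8 + 2*(-21)/(-32))) = 1/(28851 - 2*2*(-21)*(-1/32)/(-8 + 2*(-21)*(-1/32))) = 1/(28851 - 2*21/(16*(-8 + 21/16))) = 1/(28851 - 2*21/(16*(-107/16))) = 1/(28851 - 2*21*(-16)/(16*107)) = 1/(28851 - 1*(-42/107)) = 1/(28851 + 42/107) = 1/(3087099/107) = 107/3087099 ≈ 3.4660e-5)
1/g = 1/(107/3087099) = 3087099/107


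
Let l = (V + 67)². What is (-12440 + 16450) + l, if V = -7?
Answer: 7610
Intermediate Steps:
l = 3600 (l = (-7 + 67)² = 60² = 3600)
(-12440 + 16450) + l = (-12440 + 16450) + 3600 = 4010 + 3600 = 7610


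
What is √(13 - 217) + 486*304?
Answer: 147744 + 2*I*√51 ≈ 1.4774e+5 + 14.283*I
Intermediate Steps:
√(13 - 217) + 486*304 = √(-204) + 147744 = 2*I*√51 + 147744 = 147744 + 2*I*√51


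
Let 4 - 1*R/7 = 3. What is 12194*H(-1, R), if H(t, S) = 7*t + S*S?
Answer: 512148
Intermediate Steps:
R = 7 (R = 28 - 7*3 = 28 - 21 = 7)
H(t, S) = S² + 7*t (H(t, S) = 7*t + S² = S² + 7*t)
12194*H(-1, R) = 12194*(7² + 7*(-1)) = 12194*(49 - 7) = 12194*42 = 512148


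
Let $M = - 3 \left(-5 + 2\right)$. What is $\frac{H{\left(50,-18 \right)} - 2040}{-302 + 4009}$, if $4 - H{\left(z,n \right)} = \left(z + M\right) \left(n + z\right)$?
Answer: $- \frac{3924}{3707} \approx -1.0585$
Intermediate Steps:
$M = 9$ ($M = \left(-3\right) \left(-3\right) = 9$)
$H{\left(z,n \right)} = 4 - \left(9 + z\right) \left(n + z\right)$ ($H{\left(z,n \right)} = 4 - \left(z + 9\right) \left(n + z\right) = 4 - \left(9 + z\right) \left(n + z\right)$)
$\frac{H{\left(50,-18 \right)} - 2040}{-302 + 4009} = \frac{\left(4 - 50^{2} - -162 - 450 - \left(-18\right) 50\right) - 2040}{-302 + 4009} = \frac{\left(4 - 2500 + 162 - 450 + 900\right) - 2040}{3707} = \left(\left(4 - 2500 + 162 - 450 + 900\right) - 2040\right) \frac{1}{3707} = \left(-1884 - 2040\right) \frac{1}{3707} = \left(-3924\right) \frac{1}{3707} = - \frac{3924}{3707}$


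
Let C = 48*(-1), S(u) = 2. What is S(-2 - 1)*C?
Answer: -96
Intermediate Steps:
C = -48
S(-2 - 1)*C = 2*(-48) = -96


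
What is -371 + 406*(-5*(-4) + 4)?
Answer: 9373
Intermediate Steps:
-371 + 406*(-5*(-4) + 4) = -371 + 406*(20 + 4) = -371 + 406*24 = -371 + 9744 = 9373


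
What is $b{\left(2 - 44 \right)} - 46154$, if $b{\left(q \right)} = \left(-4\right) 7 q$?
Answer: $-44978$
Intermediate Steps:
$b{\left(q \right)} = - 28 q$
$b{\left(2 - 44 \right)} - 46154 = - 28 \left(2 - 44\right) - 46154 = \left(-28\right) \left(-42\right) - 46154 = 1176 - 46154 = -44978$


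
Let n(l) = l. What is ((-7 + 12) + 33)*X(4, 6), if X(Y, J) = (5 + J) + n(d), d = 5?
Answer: 608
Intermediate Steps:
X(Y, J) = 10 + J (X(Y, J) = (5 + J) + 5 = 10 + J)
((-7 + 12) + 33)*X(4, 6) = ((-7 + 12) + 33)*(10 + 6) = (5 + 33)*16 = 38*16 = 608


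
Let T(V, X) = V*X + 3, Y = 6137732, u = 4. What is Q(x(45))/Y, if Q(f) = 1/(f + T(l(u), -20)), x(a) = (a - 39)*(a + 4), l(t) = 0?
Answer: 1/1822906404 ≈ 5.4857e-10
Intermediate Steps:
x(a) = (-39 + a)*(4 + a)
T(V, X) = 3 + V*X
Q(f) = 1/(3 + f) (Q(f) = 1/(f + (3 + 0*(-20))) = 1/(f + (3 + 0)) = 1/(f + 3) = 1/(3 + f))
Q(x(45))/Y = 1/((3 + (-156 + 45**2 - 35*45))*6137732) = (1/6137732)/(3 + (-156 + 2025 - 1575)) = (1/6137732)/(3 + 294) = (1/6137732)/297 = (1/297)*(1/6137732) = 1/1822906404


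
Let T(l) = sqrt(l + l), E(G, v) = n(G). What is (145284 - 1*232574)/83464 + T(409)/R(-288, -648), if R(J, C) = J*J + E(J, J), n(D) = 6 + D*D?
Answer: -43645/41732 + sqrt(818)/165894 ≈ -1.0457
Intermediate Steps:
n(D) = 6 + D**2
E(G, v) = 6 + G**2
R(J, C) = 6 + 2*J**2 (R(J, C) = J*J + (6 + J**2) = J**2 + (6 + J**2) = 6 + 2*J**2)
T(l) = sqrt(2)*sqrt(l) (T(l) = sqrt(2*l) = sqrt(2)*sqrt(l))
(145284 - 1*232574)/83464 + T(409)/R(-288, -648) = (145284 - 1*232574)/83464 + (sqrt(2)*sqrt(409))/(6 + 2*(-288)**2) = (145284 - 232574)*(1/83464) + sqrt(818)/(6 + 2*82944) = -87290*1/83464 + sqrt(818)/(6 + 165888) = -43645/41732 + sqrt(818)/165894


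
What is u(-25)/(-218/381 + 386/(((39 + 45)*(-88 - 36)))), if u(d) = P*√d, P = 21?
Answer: -69448680*I/402959 ≈ -172.35*I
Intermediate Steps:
u(d) = 21*√d
u(-25)/(-218/381 + 386/(((39 + 45)*(-88 - 36)))) = (21*√(-25))/(-218/381 + 386/(((39 + 45)*(-88 - 36)))) = (21*(5*I))/(-218*1/381 + 386/((84*(-124)))) = (105*I)/(-218/381 + 386/(-10416)) = (105*I)/(-218/381 + 386*(-1/10416)) = (105*I)/(-218/381 - 193/5208) = (105*I)/(-402959/661416) = (105*I)*(-661416/402959) = -69448680*I/402959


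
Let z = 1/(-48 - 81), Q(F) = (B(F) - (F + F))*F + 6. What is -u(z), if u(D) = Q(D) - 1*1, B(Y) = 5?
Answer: -82558/16641 ≈ -4.9611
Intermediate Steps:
Q(F) = 6 + F*(5 - 2*F) (Q(F) = (5 - (F + F))*F + 6 = (5 - 2*F)*F + 6 = F*(5 - 2*F) + 6 = 6 + F*(5 - 2*F))
z = -1/129 (z = 1/(-129) = -1/129 ≈ -0.0077519)
u(D) = 5 - 2*D² + 5*D (u(D) = (6 - 2*D² + 5*D) - 1*1 = (6 - 2*D² + 5*D) - 1 = 5 - 2*D² + 5*D)
-u(z) = -(5 - 2*(-1/129)² + 5*(-1/129)) = -(5 - 2*1/16641 - 5/129) = -(5 - 2/16641 - 5/129) = -1*82558/16641 = -82558/16641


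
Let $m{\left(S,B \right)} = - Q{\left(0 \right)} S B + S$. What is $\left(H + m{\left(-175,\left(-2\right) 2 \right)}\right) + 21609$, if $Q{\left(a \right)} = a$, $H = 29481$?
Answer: $50915$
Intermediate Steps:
$m{\left(S,B \right)} = S$ ($m{\left(S,B \right)} = \left(-1\right) 0 S B + S = 0 S B + S = 0 B + S = 0 + S = S$)
$\left(H + m{\left(-175,\left(-2\right) 2 \right)}\right) + 21609 = \left(29481 - 175\right) + 21609 = 29306 + 21609 = 50915$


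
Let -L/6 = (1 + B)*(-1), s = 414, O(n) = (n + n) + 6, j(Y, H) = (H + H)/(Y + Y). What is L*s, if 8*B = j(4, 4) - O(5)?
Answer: -4347/2 ≈ -2173.5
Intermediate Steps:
j(Y, H) = H/Y (j(Y, H) = (2*H)/((2*Y)) = (2*H)*(1/(2*Y)) = H/Y)
O(n) = 6 + 2*n (O(n) = 2*n + 6 = 6 + 2*n)
B = -15/8 (B = (4/4 - (6 + 2*5))/8 = (4*(1/4) - (6 + 10))/8 = (1 - 1*16)/8 = (1 - 16)/8 = (1/8)*(-15) = -15/8 ≈ -1.8750)
L = -21/4 (L = -6*(1 - 15/8)*(-1) = -(-21)*(-1)/4 = -6*7/8 = -21/4 ≈ -5.2500)
L*s = -21/4*414 = -4347/2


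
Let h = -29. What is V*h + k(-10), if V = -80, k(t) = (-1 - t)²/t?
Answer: 23119/10 ≈ 2311.9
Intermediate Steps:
k(t) = (-1 - t)²/t
V*h + k(-10) = -80*(-29) + (1 - 10)²/(-10) = 2320 - ⅒*(-9)² = 2320 - ⅒*81 = 2320 - 81/10 = 23119/10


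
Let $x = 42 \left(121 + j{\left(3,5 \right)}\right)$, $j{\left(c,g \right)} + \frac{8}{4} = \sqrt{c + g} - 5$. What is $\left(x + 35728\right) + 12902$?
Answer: $53418 + 84 \sqrt{2} \approx 53537.0$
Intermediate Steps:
$j{\left(c,g \right)} = -7 + \sqrt{c + g}$ ($j{\left(c,g \right)} = -2 + \left(\sqrt{c + g} - 5\right) = -2 + \left(-5 + \sqrt{c + g}\right) = -7 + \sqrt{c + g}$)
$x = 4788 + 84 \sqrt{2}$ ($x = 42 \left(121 - \left(7 - \sqrt{3 + 5}\right)\right) = 42 \left(121 - \left(7 - \sqrt{8}\right)\right) = 42 \left(121 - \left(7 - 2 \sqrt{2}\right)\right) = 42 \left(114 + 2 \sqrt{2}\right) = 4788 + 84 \sqrt{2} \approx 4906.8$)
$\left(x + 35728\right) + 12902 = \left(\left(4788 + 84 \sqrt{2}\right) + 35728\right) + 12902 = \left(40516 + 84 \sqrt{2}\right) + 12902 = 53418 + 84 \sqrt{2}$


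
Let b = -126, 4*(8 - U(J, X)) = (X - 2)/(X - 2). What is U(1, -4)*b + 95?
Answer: -1763/2 ≈ -881.50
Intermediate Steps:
U(J, X) = 31/4 (U(J, X) = 8 - (X - 2)/(4*(X - 2)) = 8 - (-2 + X)/(4*(-2 + X)) = 8 - ¼*1 = 8 - ¼ = 31/4)
U(1, -4)*b + 95 = (31/4)*(-126) + 95 = -1953/2 + 95 = -1763/2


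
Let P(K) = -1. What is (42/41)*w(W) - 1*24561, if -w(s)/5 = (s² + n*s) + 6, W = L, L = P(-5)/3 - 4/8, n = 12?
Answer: -6037841/246 ≈ -24544.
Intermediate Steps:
L = -⅚ (L = -1/3 - 4/8 = -1*⅓ - 4*⅛ = -⅓ - ½ = -⅚ ≈ -0.83333)
W = -⅚ ≈ -0.83333
w(s) = -30 - 60*s - 5*s² (w(s) = -5*((s² + 12*s) + 6) = -5*(6 + s² + 12*s) = -30 - 60*s - 5*s²)
(42/41)*w(W) - 1*24561 = (42/41)*(-30 - 60*(-⅚) - 5*(-⅚)²) - 1*24561 = (42*(1/41))*(-30 + 50 - 5*25/36) - 24561 = 42*(-30 + 50 - 125/36)/41 - 24561 = (42/41)*(595/36) - 24561 = 4165/246 - 24561 = -6037841/246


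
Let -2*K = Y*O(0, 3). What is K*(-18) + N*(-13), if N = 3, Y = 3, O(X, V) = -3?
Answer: -120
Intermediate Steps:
K = 9/2 (K = -3*(-3)/2 = -1/2*(-9) = 9/2 ≈ 4.5000)
K*(-18) + N*(-13) = (9/2)*(-18) + 3*(-13) = -81 - 39 = -120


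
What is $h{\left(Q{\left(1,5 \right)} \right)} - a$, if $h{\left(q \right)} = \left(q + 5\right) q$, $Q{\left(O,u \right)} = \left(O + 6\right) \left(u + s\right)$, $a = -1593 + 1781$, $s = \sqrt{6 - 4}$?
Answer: $1310 + 525 \sqrt{2} \approx 2052.5$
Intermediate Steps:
$s = \sqrt{2} \approx 1.4142$
$a = 188$
$Q{\left(O,u \right)} = \left(6 + O\right) \left(u + \sqrt{2}\right)$ ($Q{\left(O,u \right)} = \left(O + 6\right) \left(u + \sqrt{2}\right) = \left(6 + O\right) \left(u + \sqrt{2}\right)$)
$h{\left(q \right)} = q \left(5 + q\right)$ ($h{\left(q \right)} = \left(5 + q\right) q = q \left(5 + q\right)$)
$h{\left(Q{\left(1,5 \right)} \right)} - a = \left(6 \cdot 5 + 6 \sqrt{2} + 1 \cdot 5 + 1 \sqrt{2}\right) \left(5 + \left(6 \cdot 5 + 6 \sqrt{2} + 1 \cdot 5 + 1 \sqrt{2}\right)\right) - 188 = \left(30 + 6 \sqrt{2} + 5 + \sqrt{2}\right) \left(5 + \left(30 + 6 \sqrt{2} + 5 + \sqrt{2}\right)\right) - 188 = \left(35 + 7 \sqrt{2}\right) \left(5 + \left(35 + 7 \sqrt{2}\right)\right) - 188 = \left(35 + 7 \sqrt{2}\right) \left(40 + 7 \sqrt{2}\right) - 188 = -188 + \left(35 + 7 \sqrt{2}\right) \left(40 + 7 \sqrt{2}\right)$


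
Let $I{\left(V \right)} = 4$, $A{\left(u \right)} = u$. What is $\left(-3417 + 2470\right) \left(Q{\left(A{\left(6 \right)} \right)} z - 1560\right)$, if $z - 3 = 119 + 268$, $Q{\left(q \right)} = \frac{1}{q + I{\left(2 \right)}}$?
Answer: $1440387$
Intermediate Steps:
$Q{\left(q \right)} = \frac{1}{4 + q}$ ($Q{\left(q \right)} = \frac{1}{q + 4} = \frac{1}{4 + q}$)
$z = 390$ ($z = 3 + \left(119 + 268\right) = 3 + 387 = 390$)
$\left(-3417 + 2470\right) \left(Q{\left(A{\left(6 \right)} \right)} z - 1560\right) = \left(-3417 + 2470\right) \left(\frac{1}{4 + 6} \cdot 390 - 1560\right) = - 947 \left(\frac{1}{10} \cdot 390 - 1560\right) = - 947 \left(39 - 1560\right) = \left(-947\right) \left(-1521\right) = 1440387$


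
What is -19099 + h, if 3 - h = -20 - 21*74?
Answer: -17522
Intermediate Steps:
h = 1577 (h = 3 - (-20 - 21*74) = 3 - (-20 - 1554) = 3 - 1*(-1574) = 3 + 1574 = 1577)
-19099 + h = -19099 + 1577 = -17522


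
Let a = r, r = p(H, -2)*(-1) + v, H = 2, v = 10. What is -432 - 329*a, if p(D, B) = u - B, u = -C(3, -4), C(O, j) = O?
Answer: -4051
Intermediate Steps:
u = -3 (u = -1*3 = -3)
p(D, B) = -3 - B
r = 11 (r = (-3 - 1*(-2))*(-1) + 10 = (-3 + 2)*(-1) + 10 = -1*(-1) + 10 = 1 + 10 = 11)
a = 11
-432 - 329*a = -432 - 329*11 = -432 - 3619 = -4051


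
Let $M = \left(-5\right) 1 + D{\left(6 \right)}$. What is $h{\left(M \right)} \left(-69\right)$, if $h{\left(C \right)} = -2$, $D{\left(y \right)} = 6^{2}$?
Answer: $138$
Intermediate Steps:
$D{\left(y \right)} = 36$
$M = 31$ ($M = \left(-5\right) 1 + 36 = -5 + 36 = 31$)
$h{\left(M \right)} \left(-69\right) = \left(-2\right) \left(-69\right) = 138$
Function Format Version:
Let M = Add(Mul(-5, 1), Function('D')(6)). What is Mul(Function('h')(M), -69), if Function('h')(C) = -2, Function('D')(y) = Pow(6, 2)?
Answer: 138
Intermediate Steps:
Function('D')(y) = 36
M = 31 (M = Add(Mul(-5, 1), 36) = Add(-5, 36) = 31)
Mul(Function('h')(M), -69) = Mul(-2, -69) = 138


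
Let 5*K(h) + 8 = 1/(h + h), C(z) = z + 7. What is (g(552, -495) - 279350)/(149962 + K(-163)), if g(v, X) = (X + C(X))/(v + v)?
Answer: -251348757145/134928368952 ≈ -1.8628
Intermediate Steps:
C(z) = 7 + z
g(v, X) = (7 + 2*X)/(2*v) (g(v, X) = (X + (7 + X))/(v + v) = (7 + 2*X)/((2*v)) = (7 + 2*X)*(1/(2*v)) = (7 + 2*X)/(2*v))
K(h) = -8/5 + 1/(10*h) (K(h) = -8/5 + 1/(5*(h + h)) = -8/5 + 1/(5*((2*h))) = -8/5 + (1/(2*h))/5 = -8/5 + 1/(10*h))
(g(552, -495) - 279350)/(149962 + K(-163)) = ((7/2 - 495)/552 - 279350)/(149962 + (1/10)*(1 - 16*(-163))/(-163)) = ((1/552)*(-983/2) - 279350)/(149962 + (1/10)*(-1/163)*(1 + 2608)) = (-983/1104 - 279350)/(149962 + (1/10)*(-1/163)*2609) = -308403383/(1104*(149962 - 2609/1630)) = -308403383/(1104*244435451/1630) = -308403383/1104*1630/244435451 = -251348757145/134928368952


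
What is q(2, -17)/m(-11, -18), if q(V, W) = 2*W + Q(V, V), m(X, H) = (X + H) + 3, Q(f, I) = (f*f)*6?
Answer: 5/13 ≈ 0.38462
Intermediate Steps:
Q(f, I) = 6*f² (Q(f, I) = f²*6 = 6*f²)
m(X, H) = 3 + H + X (m(X, H) = (H + X) + 3 = 3 + H + X)
q(V, W) = 2*W + 6*V²
q(2, -17)/m(-11, -18) = (2*(-17) + 6*2²)/(3 - 18 - 11) = (-34 + 6*4)/(-26) = (-34 + 24)*(-1/26) = -10*(-1/26) = 5/13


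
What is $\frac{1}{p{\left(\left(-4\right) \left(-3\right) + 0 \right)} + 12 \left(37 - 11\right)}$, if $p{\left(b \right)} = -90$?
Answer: $\frac{1}{222} \approx 0.0045045$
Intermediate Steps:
$\frac{1}{p{\left(\left(-4\right) \left(-3\right) + 0 \right)} + 12 \left(37 - 11\right)} = \frac{1}{-90 + 12 \left(37 - 11\right)} = \frac{1}{-90 + 12 \cdot 26} = \frac{1}{-90 + 312} = \frac{1}{222}$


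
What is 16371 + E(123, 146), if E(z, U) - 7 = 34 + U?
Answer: 16558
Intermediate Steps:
E(z, U) = 41 + U (E(z, U) = 7 + (34 + U) = 41 + U)
16371 + E(123, 146) = 16371 + (41 + 146) = 16371 + 187 = 16558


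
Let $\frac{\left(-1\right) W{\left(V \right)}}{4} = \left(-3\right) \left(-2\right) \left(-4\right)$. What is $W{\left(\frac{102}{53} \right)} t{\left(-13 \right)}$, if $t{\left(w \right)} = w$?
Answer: $-1248$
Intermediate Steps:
$W{\left(V \right)} = 96$ ($W{\left(V \right)} = - 4 \left(-3\right) \left(-2\right) \left(-4\right) = - 4 \cdot 6 \left(-4\right) = \left(-4\right) \left(-24\right) = 96$)
$W{\left(\frac{102}{53} \right)} t{\left(-13 \right)} = 96 \left(-13\right) = -1248$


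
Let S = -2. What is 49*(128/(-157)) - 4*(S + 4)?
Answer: -7528/157 ≈ -47.949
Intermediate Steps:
49*(128/(-157)) - 4*(S + 4) = 49*(128/(-157)) - 4*(-2 + 4) = 49*(128*(-1/157)) - 4*2 = 49*(-128/157) - 8 = -6272/157 - 8 = -7528/157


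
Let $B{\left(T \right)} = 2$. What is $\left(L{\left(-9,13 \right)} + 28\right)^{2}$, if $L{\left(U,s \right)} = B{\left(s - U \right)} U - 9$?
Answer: $1$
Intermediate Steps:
$L{\left(U,s \right)} = -9 + 2 U$ ($L{\left(U,s \right)} = 2 U - 9 = -9 + 2 U$)
$\left(L{\left(-9,13 \right)} + 28\right)^{2} = \left(\left(-9 + 2 \left(-9\right)\right) + 28\right)^{2} = \left(\left(-9 - 18\right) + 28\right)^{2} = \left(-27 + 28\right)^{2} = 1^{2} = 1$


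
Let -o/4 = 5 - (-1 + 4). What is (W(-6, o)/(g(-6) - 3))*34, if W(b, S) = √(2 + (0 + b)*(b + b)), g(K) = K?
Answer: -34*√74/9 ≈ -32.498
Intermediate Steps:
o = -8 (o = -4*(5 - (-1 + 4)) = -4*(5 - 1*3) = -4*(5 - 3) = -4*2 = -8)
W(b, S) = √(2 + 2*b²) (W(b, S) = √(2 + b*(2*b)) = √(2 + 2*b²))
(W(-6, o)/(g(-6) - 3))*34 = (√(2 + 2*(-6)²)/(-6 - 3))*34 = (√(2 + 2*36)/(-9))*34 = (√(2 + 72)*(-⅑))*34 = (√74*(-⅑))*34 = -√74/9*34 = -34*√74/9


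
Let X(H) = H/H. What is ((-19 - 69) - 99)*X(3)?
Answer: -187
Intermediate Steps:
X(H) = 1
((-19 - 69) - 99)*X(3) = ((-19 - 69) - 99)*1 = (-88 - 99)*1 = -187*1 = -187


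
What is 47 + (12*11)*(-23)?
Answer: -2989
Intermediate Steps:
47 + (12*11)*(-23) = 47 + 132*(-23) = 47 - 3036 = -2989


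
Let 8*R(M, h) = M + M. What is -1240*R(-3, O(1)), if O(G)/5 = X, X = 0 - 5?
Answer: 930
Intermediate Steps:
X = -5
O(G) = -25 (O(G) = 5*(-5) = -25)
R(M, h) = M/4 (R(M, h) = (M + M)/8 = (2*M)/8 = M/4)
-1240*R(-3, O(1)) = -310*(-3) = -1240*(-¾) = 930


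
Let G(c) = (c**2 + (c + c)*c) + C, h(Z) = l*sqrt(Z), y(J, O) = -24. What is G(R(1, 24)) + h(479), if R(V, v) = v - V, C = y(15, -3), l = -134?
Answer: 1563 - 134*sqrt(479) ≈ -1369.7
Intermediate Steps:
C = -24
h(Z) = -134*sqrt(Z)
G(c) = -24 + 3*c**2 (G(c) = (c**2 + (c + c)*c) - 24 = (c**2 + (2*c)*c) - 24 = (c**2 + 2*c**2) - 24 = 3*c**2 - 24 = -24 + 3*c**2)
G(R(1, 24)) + h(479) = (-24 + 3*(24 - 1*1)**2) - 134*sqrt(479) = (-24 + 3*(24 - 1)**2) - 134*sqrt(479) = (-24 + 3*23**2) - 134*sqrt(479) = (-24 + 3*529) - 134*sqrt(479) = (-24 + 1587) - 134*sqrt(479) = 1563 - 134*sqrt(479)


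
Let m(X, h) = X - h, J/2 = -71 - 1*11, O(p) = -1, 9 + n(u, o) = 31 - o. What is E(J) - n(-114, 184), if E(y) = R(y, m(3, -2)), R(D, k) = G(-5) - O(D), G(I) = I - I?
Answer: 163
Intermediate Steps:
n(u, o) = 22 - o (n(u, o) = -9 + (31 - o) = 22 - o)
G(I) = 0
J = -164 (J = 2*(-71 - 1*11) = 2*(-71 - 11) = 2*(-82) = -164)
R(D, k) = 1 (R(D, k) = 0 - 1*(-1) = 0 + 1 = 1)
E(y) = 1
E(J) - n(-114, 184) = 1 - (22 - 1*184) = 1 - (22 - 184) = 1 - 1*(-162) = 1 + 162 = 163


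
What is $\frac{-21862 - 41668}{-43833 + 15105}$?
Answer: $\frac{31765}{14364} \approx 2.2114$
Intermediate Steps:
$\frac{-21862 - 41668}{-43833 + 15105} = - \frac{63530}{-28728} = \left(-63530\right) \left(- \frac{1}{28728}\right) = \frac{31765}{14364}$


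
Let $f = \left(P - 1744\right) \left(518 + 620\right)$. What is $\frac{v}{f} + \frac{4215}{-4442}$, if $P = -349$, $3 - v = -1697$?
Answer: $- \frac{5023490855}{5290053314} \approx -0.94961$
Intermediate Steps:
$v = 1700$ ($v = 3 - -1697 = 3 + 1697 = 1700$)
$f = -2381834$ ($f = \left(-349 - 1744\right) \left(518 + 620\right) = \left(-2093\right) 1138 = -2381834$)
$\frac{v}{f} + \frac{4215}{-4442} = \frac{1700}{-2381834} + \frac{4215}{-4442} = 1700 \left(- \frac{1}{2381834}\right) + 4215 \left(- \frac{1}{4442}\right) = - \frac{850}{1190917} - \frac{4215}{4442} = - \frac{5023490855}{5290053314}$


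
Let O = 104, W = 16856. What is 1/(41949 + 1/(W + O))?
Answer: 16960/711455041 ≈ 2.3838e-5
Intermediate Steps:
1/(41949 + 1/(W + O)) = 1/(41949 + 1/(16856 + 104)) = 1/(41949 + 1/16960) = 1/(711455041/16960) = 16960/711455041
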